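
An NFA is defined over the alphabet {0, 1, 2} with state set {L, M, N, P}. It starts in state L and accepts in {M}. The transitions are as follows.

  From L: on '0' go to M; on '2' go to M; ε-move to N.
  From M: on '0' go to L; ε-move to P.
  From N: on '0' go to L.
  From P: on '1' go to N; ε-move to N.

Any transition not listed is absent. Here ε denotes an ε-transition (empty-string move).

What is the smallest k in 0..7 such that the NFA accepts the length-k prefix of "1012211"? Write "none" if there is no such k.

none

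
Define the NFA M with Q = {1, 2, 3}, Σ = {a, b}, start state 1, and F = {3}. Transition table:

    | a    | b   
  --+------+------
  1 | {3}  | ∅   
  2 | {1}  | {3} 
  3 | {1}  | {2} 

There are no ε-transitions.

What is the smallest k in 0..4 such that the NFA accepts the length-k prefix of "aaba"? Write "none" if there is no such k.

Start in {1}.
Read 'a': {1} → {3}.
None of the earlier sets intersect F, but {3} does.

1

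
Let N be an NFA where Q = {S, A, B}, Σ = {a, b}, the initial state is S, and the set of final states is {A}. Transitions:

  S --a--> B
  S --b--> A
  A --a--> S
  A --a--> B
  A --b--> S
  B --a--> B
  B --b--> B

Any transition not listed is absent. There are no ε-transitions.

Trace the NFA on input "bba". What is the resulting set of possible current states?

{B}

Start in {S}.
Read 'b': {S} → {A}.
Read 'b': {A} → {S}.
Read 'a': {S} → {B}.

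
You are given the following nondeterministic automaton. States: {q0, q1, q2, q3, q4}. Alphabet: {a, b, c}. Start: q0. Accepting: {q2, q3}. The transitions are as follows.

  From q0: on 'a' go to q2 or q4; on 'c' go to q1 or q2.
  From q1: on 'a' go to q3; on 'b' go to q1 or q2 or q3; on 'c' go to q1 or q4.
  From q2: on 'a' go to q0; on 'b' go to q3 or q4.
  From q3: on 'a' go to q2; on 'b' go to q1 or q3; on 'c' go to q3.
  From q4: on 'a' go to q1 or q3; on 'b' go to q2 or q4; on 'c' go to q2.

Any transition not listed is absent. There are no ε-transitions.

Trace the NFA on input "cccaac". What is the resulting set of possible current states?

{q2, q3}

Start in {q0}.
Read 'c': q0→{q1, q2}; now {q1, q2}.
Read 'c': q1→{q1, q4}, q2→∅; now {q1, q4}.
Read 'c': q1→{q1, q4}, q4→{q2}; now {q1, q2, q4}.
Read 'a': q1→{q3}, q2→{q0}, q4→{q1, q3}; now {q0, q1, q3}.
Read 'a': q0→{q2, q4}, q1→{q3}, q3→{q2}; now {q2, q3, q4}.
Read 'c': q2→∅, q3→{q3}, q4→{q2}; now {q2, q3}.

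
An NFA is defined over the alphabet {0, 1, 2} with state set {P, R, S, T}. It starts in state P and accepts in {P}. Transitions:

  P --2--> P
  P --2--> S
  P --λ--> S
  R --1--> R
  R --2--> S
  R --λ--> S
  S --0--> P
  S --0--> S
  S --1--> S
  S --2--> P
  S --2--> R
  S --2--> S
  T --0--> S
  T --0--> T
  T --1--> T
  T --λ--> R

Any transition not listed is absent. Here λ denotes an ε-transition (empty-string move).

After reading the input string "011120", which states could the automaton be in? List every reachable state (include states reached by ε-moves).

{P, S}

Start: ε-closure({P}) = {P, S}.
Read '0': P→∅, S→{P, S}; now {P, S}.
Read '1': P→∅, S→{S}; now {S}.
Read '1': S→{S}; now {S}.
Read '1': S→{S}; now {S}.
Read '2': S→{P, R, S}; now {P, R, S}.
Read '0': P→∅, R→∅, S→{P, S}; now {P, S}.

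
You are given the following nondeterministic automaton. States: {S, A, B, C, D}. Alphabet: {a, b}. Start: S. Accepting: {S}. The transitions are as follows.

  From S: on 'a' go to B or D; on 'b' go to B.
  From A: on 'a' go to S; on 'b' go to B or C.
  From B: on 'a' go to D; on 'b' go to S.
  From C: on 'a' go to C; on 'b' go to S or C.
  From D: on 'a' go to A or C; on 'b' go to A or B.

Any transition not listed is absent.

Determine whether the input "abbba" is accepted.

Start in {S}.
Read 'a': {S} → {B, D}.
Read 'b': {B, D} → {S, A, B}.
Read 'b': {S, A, B} → {S, B, C}.
Read 'b': {S, B, C} → {S, B, C}.
Read 'a': {S, B, C} → {B, C, D}.
The final set {B, C, D} contains no accepting state.

No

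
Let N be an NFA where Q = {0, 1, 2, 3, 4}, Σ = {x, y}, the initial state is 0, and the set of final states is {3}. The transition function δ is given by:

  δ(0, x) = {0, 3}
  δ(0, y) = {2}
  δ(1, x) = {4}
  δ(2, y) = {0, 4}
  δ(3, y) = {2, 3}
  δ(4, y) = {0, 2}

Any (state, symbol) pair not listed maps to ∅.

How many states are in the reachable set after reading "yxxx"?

0

Start in {0}.
Read 'y': {0} → {2}.
Read 'x': {2} → ∅.
The set is empty and remains empty for the remaining 2 symbols.
That set has 0 states.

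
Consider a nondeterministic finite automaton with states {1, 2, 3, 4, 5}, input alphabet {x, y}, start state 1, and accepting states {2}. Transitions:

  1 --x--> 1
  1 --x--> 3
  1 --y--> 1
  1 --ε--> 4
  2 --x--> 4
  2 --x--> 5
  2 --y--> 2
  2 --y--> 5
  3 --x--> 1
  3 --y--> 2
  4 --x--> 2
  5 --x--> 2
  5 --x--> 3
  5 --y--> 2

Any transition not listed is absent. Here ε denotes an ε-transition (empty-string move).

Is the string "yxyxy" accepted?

Yes

Start: ε-closure({1}) = {1, 4}.
Read 'y': 1→{1}, 4→∅; union {1}; ε-closure = {1, 4}.
Read 'x': 1→{1, 3}, 4→{2}; union {1, 2, 3}; ε-closure = {1, 2, 3, 4}.
Read 'y': 1→{1}, 2→{2, 5}, 3→{2}, 4→∅; union {1, 2, 5}; ε-closure = {1, 2, 4, 5}.
Read 'x': 1→{1, 3}, 2→{4, 5}, 4→{2}, 5→{2, 3}; now {1, 2, 3, 4, 5}.
Read 'y': 1→{1}, 2→{2, 5}, 3→{2}, 4→∅, 5→{2}; union {1, 2, 5}; ε-closure = {1, 2, 4, 5}.
The final set {1, 2, 4, 5} contains the accepting state 2.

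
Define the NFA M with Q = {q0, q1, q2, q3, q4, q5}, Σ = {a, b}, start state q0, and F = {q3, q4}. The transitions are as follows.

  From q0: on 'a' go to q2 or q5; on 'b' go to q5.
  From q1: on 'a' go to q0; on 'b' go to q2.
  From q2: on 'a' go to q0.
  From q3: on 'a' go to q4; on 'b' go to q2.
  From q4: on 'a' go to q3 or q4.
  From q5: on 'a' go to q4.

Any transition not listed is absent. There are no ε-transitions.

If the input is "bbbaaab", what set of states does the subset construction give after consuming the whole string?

∅

Start in {q0}.
Read 'b': q0→{q5}; now {q5}.
Read 'b': q5→∅; now ∅.
The set is empty and remains empty for the remaining 5 symbols.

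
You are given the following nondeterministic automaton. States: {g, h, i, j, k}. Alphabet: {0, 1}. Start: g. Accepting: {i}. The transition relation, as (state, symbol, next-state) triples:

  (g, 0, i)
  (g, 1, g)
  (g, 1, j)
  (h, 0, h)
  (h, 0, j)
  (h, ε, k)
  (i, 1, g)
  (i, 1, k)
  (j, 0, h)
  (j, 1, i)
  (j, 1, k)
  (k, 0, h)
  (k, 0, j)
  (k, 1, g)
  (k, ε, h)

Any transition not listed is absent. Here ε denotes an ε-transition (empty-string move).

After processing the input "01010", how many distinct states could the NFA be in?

4

Start in {g}.
Read '0': g→{i}; now {i}.
Read '1': i→{g, k}; union {g, k}; ε-closure = {g, h, k}.
Read '0': g→{i}, h→{h, j}, k→{h, j}; union {h, i, j}; ε-closure = {h, i, j, k}.
Read '1': h→∅, i→{g, k}, j→{i, k}, k→{g}; union {g, i, k}; ε-closure = {g, h, i, k}.
Read '0': g→{i}, h→{h, j}, i→∅, k→{h, j}; union {h, i, j}; ε-closure = {h, i, j, k}.
That set has 4 states.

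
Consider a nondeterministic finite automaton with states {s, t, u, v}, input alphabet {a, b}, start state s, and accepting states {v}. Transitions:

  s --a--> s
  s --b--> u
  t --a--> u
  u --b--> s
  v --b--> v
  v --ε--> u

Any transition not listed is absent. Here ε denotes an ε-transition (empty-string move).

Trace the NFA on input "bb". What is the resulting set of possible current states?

{s}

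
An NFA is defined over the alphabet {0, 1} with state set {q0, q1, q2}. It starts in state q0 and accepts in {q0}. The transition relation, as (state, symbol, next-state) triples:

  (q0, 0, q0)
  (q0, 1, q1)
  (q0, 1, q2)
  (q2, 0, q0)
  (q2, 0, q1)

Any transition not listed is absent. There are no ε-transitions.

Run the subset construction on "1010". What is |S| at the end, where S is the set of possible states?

2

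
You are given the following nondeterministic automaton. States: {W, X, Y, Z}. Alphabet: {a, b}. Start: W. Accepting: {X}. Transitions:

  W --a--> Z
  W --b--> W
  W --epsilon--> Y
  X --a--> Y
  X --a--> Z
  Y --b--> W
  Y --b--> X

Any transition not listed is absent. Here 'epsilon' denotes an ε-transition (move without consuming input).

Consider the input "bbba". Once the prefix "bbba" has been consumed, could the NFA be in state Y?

Start: ε-closure({W}) = {W, Y}.
Read 'b': {W, Y} → {W, X, Y}.
Read 'b': {W, X, Y} → {W, X, Y}.
Read 'b': {W, X, Y} → {W, X, Y}.
Read 'a': {W, X, Y} → {Y, Z}.
State Y is in {Y, Z}.

Yes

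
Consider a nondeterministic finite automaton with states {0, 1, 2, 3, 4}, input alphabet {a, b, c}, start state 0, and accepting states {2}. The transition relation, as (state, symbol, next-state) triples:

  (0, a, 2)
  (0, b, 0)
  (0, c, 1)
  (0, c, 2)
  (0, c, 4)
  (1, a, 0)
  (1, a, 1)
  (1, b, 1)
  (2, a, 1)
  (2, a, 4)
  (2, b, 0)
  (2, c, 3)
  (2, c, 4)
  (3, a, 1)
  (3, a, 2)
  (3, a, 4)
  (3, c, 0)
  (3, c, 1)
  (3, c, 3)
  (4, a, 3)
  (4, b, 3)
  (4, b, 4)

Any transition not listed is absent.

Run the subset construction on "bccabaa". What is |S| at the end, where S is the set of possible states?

Start in {0}.
Read 'b': {0} → {0}.
Read 'c': {0} → {1, 2, 4}.
Read 'c': {1, 2, 4} → {3, 4}.
Read 'a': {3, 4} → {1, 2, 3, 4}.
Read 'b': {1, 2, 3, 4} → {0, 1, 3, 4}.
Read 'a': {0, 1, 3, 4} → {0, 1, 2, 3, 4}.
Read 'a': {0, 1, 2, 3, 4} → {0, 1, 2, 3, 4}.
That set has 5 states.

5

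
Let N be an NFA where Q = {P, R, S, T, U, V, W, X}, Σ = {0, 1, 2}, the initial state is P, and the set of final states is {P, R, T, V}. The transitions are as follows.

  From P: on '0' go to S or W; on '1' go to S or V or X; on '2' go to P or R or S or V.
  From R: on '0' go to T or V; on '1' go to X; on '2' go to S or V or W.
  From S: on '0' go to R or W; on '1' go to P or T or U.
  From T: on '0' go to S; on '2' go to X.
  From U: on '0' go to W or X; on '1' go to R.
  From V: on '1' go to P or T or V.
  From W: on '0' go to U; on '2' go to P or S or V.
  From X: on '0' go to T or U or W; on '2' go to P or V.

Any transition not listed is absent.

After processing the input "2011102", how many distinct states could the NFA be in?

5

Start in {P}.
Read '2': P→{P, R, S, V}; now {P, R, S, V}.
Read '0': P→{S, W}, R→{T, V}, S→{R, W}, V→∅; now {R, S, T, V, W}.
Read '1': R→{X}, S→{P, T, U}, T→∅, V→{P, T, V}, W→∅; now {P, T, U, V, X}.
Read '1': P→{S, V, X}, T→∅, U→{R}, V→{P, T, V}, X→∅; now {P, R, S, T, V, X}.
Read '1': P→{S, V, X}, R→{X}, S→{P, T, U}, T→∅, V→{P, T, V}, X→∅; now {P, S, T, U, V, X}.
Read '0': P→{S, W}, S→{R, W}, T→{S}, U→{W, X}, V→∅, X→{T, U, W}; now {R, S, T, U, W, X}.
Read '2': R→{S, V, W}, S→∅, T→{X}, U→∅, W→{P, S, V}, X→{P, V}; now {P, S, V, W, X}.
That set has 5 states.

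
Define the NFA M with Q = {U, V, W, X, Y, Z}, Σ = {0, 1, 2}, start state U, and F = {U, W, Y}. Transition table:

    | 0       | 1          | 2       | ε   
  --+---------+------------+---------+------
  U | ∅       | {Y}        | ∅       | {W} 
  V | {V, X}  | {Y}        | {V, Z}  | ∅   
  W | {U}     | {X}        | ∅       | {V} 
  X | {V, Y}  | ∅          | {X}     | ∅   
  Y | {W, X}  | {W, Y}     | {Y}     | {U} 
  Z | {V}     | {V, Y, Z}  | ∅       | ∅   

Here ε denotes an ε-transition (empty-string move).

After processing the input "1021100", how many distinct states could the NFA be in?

5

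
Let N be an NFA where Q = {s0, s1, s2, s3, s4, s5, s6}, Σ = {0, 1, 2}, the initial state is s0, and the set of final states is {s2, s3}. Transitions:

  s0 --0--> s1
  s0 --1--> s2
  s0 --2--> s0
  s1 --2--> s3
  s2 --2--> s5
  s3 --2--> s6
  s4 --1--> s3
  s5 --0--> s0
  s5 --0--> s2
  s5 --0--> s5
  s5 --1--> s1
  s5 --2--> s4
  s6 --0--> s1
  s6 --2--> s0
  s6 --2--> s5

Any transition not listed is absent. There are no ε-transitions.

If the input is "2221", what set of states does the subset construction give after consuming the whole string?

{s2}

Start in {s0}.
Read '2': {s0} → {s0}.
Read '2': {s0} → {s0}.
Read '2': {s0} → {s0}.
Read '1': {s0} → {s2}.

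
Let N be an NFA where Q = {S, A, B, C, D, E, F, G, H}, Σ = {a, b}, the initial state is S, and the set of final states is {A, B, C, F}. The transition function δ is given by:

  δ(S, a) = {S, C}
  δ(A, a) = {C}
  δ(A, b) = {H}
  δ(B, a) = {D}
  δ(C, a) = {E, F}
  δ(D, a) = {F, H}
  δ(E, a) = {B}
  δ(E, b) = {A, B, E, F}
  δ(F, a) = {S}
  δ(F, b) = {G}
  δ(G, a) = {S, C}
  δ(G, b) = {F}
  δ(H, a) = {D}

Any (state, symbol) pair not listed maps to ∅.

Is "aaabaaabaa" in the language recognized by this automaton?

Yes

Start in {S}.
Read 'a': {S} → {S, C}.
Read 'a': {S, C} → {S, C, E, F}.
Read 'a': {S, C, E, F} → {S, B, C, E, F}.
Read 'b': {S, B, C, E, F} → {A, B, E, F, G}.
Read 'a': {A, B, E, F, G} → {S, B, C, D}.
Read 'a': {S, B, C, D} → {S, C, D, E, F, H}.
Read 'a': {S, C, D, E, F, H} → {S, B, C, D, E, F, H}.
Read 'b': {S, B, C, D, E, F, H} → {A, B, E, F, G}.
Read 'a': {A, B, E, F, G} → {S, B, C, D}.
Read 'a': {S, B, C, D} → {S, C, D, E, F, H}.
The final set {S, C, D, E, F, H} contains the accepting states C, F.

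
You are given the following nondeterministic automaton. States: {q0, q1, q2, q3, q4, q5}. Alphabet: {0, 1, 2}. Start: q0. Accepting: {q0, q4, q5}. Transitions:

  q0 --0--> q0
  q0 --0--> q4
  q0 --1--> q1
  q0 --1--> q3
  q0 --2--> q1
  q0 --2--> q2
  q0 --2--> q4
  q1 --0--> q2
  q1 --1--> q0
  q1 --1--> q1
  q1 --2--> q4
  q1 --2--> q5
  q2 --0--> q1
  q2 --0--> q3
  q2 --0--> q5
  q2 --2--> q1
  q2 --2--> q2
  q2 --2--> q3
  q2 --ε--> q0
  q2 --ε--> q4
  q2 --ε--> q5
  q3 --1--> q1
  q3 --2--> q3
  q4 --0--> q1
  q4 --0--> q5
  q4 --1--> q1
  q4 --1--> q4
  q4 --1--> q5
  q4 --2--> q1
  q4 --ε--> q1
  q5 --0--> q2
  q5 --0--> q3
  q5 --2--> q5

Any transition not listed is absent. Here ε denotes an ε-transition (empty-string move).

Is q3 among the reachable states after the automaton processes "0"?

Start in {q0}.
Read '0': {q0} → {q0, q1, q4}.
State q3 is not in {q0, q1, q4}.

No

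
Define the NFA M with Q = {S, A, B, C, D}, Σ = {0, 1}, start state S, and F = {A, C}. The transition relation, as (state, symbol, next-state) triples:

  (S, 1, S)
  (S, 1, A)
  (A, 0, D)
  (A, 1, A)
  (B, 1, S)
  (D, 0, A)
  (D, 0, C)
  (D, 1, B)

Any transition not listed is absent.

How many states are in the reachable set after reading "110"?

1

Start in {S}.
Read '1': {S} → {S, A}.
Read '1': {S, A} → {S, A}.
Read '0': {S, A} → {D}.
That set has 1 state.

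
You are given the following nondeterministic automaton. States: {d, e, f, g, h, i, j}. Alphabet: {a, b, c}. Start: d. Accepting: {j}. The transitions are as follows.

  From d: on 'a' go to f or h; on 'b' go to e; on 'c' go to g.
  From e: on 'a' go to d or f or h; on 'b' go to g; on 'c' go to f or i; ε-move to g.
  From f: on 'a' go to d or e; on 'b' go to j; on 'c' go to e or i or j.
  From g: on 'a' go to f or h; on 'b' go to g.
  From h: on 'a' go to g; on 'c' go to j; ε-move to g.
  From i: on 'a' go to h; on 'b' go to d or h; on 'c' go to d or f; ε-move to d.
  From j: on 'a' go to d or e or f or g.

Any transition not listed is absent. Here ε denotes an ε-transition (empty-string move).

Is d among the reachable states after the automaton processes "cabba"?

Start in {d}.
Read 'c': {d} → {g}.
Read 'a': {g} → {f, g, h}.
Read 'b': {f, g, h} → {g, j}.
Read 'b': {g, j} → {g}.
Read 'a': {g} → {f, g, h}.
State d is not in {f, g, h}.

No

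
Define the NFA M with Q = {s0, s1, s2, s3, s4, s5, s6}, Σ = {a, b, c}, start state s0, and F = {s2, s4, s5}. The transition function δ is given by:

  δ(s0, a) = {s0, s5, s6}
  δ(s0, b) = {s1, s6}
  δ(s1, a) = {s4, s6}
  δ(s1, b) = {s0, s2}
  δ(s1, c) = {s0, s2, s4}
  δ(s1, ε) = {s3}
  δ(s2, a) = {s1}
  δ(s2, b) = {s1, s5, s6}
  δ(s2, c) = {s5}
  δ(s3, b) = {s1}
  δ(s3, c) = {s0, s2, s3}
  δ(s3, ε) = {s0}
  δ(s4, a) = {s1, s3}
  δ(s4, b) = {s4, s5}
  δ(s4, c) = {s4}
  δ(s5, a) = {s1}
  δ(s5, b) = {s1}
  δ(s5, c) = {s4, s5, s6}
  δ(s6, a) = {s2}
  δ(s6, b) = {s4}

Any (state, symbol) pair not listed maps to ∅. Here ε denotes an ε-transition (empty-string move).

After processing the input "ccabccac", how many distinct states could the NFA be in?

Start in {s0}.
Read 'c': s0→∅; now ∅.
The set is empty and remains empty for the remaining 7 symbols.
That set has 0 states.

0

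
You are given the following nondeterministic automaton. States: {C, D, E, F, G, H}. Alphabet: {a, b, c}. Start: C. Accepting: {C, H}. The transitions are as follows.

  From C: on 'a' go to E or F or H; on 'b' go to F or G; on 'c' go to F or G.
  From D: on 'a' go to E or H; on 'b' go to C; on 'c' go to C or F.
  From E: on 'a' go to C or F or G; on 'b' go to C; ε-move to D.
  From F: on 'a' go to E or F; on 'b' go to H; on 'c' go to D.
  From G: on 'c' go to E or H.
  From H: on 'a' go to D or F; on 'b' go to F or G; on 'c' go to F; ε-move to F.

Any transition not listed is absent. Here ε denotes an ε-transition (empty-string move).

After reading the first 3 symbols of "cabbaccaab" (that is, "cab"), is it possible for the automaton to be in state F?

Yes

Start in {C}.
Read 'c': C→{F, G}; now {F, G}.
Read 'a': F→{E, F}, G→∅; union {E, F}; ε-closure = {D, E, F}.
Read 'b': D→{C}, E→{C}, F→{H}; union {C, H}; ε-closure = {C, F, H}.
State F is in {C, F, H}.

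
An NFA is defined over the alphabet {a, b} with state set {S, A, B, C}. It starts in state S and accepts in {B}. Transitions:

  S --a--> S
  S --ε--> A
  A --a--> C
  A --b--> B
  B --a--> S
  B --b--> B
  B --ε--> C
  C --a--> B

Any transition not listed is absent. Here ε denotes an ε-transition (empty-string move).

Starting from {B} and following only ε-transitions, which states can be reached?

Begin with {B}.
ε-move B → C; add C.

{B, C}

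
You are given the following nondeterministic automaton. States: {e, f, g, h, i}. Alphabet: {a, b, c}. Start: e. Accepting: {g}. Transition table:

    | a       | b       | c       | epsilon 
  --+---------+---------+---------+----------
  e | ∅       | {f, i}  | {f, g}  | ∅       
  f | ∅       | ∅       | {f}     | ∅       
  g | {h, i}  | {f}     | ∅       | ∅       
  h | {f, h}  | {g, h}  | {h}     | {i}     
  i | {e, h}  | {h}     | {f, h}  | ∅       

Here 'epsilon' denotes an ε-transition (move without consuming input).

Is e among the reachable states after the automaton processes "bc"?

Start in {e}.
Read 'b': {e} → {f, i}.
Read 'c': {f, i} → {f, h, i}.
State e is not in {f, h, i}.

No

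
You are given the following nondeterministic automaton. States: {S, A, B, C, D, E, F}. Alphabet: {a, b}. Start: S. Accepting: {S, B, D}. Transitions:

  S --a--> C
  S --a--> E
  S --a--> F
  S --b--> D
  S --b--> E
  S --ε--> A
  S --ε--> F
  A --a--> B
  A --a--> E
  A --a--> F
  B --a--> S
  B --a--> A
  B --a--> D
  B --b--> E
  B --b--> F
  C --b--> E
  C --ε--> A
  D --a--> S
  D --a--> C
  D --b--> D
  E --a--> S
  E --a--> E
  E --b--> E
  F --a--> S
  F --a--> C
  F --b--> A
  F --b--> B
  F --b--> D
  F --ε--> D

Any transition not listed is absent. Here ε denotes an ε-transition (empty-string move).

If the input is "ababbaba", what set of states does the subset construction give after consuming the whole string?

Start: ε-closure({S}) = {S, A, D, F}.
Read 'a': {S, A, D, F} → {S, A, B, C, D, E, F}.
Read 'b': {S, A, B, C, D, E, F} → {A, B, D, E, F}.
Read 'a': {A, B, D, E, F} → {S, A, B, C, D, E, F}.
Read 'b': {S, A, B, C, D, E, F} → {A, B, D, E, F}.
Read 'b': {A, B, D, E, F} → {A, B, D, E, F}.
Read 'a': {A, B, D, E, F} → {S, A, B, C, D, E, F}.
Read 'b': {S, A, B, C, D, E, F} → {A, B, D, E, F}.
Read 'a': {A, B, D, E, F} → {S, A, B, C, D, E, F}.

{S, A, B, C, D, E, F}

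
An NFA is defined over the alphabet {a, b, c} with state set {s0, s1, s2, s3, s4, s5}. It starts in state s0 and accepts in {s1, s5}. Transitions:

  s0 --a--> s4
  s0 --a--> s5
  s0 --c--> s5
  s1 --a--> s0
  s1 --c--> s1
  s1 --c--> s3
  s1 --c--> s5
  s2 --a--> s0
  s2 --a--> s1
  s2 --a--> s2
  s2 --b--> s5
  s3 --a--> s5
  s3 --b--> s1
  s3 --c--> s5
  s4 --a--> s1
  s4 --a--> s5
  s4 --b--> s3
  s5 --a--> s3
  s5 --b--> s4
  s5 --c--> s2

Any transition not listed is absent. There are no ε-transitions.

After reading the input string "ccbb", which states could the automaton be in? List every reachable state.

{s4}

Start in {s0}.
Read 'c': {s0} → {s5}.
Read 'c': {s5} → {s2}.
Read 'b': {s2} → {s5}.
Read 'b': {s5} → {s4}.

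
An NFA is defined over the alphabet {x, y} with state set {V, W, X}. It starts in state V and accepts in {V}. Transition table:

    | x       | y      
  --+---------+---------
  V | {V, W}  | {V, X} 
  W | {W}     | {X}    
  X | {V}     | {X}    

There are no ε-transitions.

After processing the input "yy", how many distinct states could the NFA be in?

2

Start in {V}.
Read 'y': V→{V, X}; now {V, X}.
Read 'y': V→{V, X}, X→{X}; now {V, X}.
That set has 2 states.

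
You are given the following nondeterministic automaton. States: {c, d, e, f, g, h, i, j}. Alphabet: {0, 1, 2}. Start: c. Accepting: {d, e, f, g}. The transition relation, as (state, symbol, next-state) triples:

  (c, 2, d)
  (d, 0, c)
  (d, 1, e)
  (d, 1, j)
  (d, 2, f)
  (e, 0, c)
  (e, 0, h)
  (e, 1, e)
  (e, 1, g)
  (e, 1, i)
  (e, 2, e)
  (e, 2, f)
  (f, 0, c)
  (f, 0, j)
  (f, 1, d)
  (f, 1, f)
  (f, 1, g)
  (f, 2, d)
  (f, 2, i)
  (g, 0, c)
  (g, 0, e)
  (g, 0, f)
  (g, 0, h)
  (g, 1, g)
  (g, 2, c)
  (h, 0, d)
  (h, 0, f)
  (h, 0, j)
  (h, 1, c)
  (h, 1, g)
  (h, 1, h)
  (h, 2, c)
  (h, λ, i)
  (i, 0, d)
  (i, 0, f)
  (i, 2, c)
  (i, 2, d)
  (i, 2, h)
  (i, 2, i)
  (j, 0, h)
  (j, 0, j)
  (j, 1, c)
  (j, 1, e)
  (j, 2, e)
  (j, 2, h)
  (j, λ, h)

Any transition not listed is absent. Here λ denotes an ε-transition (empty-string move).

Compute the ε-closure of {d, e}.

Begin with {d, e}.
No ε-moves leave this set, so the closure equals the set itself.

{d, e}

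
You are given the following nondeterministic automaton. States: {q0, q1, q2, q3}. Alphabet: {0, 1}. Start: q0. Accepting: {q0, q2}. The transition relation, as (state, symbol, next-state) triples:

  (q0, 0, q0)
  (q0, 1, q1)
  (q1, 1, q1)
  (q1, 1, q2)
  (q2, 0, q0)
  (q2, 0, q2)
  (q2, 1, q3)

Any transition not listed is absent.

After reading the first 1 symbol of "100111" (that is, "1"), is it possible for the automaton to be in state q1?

Start in {q0}.
Read '1': q0→{q1}; now {q1}.
State q1 is in {q1}.

Yes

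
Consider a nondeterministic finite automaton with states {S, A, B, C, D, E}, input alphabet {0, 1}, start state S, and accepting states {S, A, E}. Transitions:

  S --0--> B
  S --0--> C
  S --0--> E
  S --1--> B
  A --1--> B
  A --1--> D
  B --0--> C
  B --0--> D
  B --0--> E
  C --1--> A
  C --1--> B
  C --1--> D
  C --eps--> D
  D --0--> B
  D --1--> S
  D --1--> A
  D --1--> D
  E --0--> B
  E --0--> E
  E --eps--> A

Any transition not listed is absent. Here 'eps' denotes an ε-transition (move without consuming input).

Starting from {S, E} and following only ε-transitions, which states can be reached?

Begin with {S, E}.
ε-move E → A; add A.

{S, A, E}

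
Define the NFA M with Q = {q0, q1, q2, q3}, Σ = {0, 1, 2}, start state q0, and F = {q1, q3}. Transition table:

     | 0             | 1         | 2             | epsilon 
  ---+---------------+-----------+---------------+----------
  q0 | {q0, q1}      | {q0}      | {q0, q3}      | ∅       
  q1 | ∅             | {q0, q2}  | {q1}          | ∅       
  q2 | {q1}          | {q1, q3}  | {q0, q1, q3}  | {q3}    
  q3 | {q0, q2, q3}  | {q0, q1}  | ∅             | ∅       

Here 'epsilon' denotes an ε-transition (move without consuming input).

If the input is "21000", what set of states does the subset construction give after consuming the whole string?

{q0, q1}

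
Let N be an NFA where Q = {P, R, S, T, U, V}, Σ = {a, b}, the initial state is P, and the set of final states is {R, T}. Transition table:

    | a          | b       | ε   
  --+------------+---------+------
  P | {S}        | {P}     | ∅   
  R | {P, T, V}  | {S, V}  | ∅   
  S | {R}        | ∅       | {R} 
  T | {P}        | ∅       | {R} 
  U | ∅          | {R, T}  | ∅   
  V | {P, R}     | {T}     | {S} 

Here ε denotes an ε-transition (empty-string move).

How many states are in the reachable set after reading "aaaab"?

5

Start in {P}.
Read 'a': {P} → {R, S}.
Read 'a': {R, S} → {P, R, S, T, V}.
Read 'a': {P, R, S, T, V} → {P, R, S, T, V}.
Read 'a': {P, R, S, T, V} → {P, R, S, T, V}.
Read 'b': {P, R, S, T, V} → {P, R, S, T, V}.
That set has 5 states.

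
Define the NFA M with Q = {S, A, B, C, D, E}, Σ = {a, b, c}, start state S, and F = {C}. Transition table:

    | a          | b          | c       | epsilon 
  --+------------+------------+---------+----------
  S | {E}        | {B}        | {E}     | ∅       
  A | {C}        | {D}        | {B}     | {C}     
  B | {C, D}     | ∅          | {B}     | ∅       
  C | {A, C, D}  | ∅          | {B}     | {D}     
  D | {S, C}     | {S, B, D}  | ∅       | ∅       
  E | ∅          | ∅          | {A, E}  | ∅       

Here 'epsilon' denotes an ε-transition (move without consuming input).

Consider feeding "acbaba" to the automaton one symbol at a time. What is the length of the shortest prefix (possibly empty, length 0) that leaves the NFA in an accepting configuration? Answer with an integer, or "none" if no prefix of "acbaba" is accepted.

Start in {S}.
Read 'a': S→{E}; now {E}.
Read 'c': E→{A, E}; union {A, E}; ε-closure = {A, C, D, E}.
None of the earlier sets intersect F, but {A, C, D, E} does.

2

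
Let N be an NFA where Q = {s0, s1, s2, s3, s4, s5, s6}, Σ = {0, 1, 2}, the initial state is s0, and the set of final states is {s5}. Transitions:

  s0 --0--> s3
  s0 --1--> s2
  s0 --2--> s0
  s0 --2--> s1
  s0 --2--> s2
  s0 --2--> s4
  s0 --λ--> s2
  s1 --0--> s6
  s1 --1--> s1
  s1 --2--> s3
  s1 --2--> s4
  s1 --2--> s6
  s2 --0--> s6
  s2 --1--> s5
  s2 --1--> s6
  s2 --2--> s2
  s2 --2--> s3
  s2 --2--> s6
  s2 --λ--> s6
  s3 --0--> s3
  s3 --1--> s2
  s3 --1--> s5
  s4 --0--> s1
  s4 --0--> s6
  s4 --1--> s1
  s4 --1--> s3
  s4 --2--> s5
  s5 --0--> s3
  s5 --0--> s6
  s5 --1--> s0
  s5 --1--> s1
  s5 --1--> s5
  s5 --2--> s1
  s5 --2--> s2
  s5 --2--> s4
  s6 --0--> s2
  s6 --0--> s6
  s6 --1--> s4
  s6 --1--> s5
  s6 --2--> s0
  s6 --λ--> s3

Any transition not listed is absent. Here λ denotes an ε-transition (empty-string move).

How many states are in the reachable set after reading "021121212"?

Start: ε-closure({s0}) = {s0, s2, s3, s6}.
Read '0': {s0, s2, s3, s6} → {s2, s3, s6}.
Read '2': {s2, s3, s6} → {s0, s2, s3, s6}.
Read '1': {s0, s2, s3, s6} → {s2, s3, s4, s5, s6}.
Read '1': {s2, s3, s4, s5, s6} → {s0, s1, s2, s3, s4, s5, s6}.
Read '2': {s0, s1, s2, s3, s4, s5, s6} → {s0, s1, s2, s3, s4, s5, s6}.
Read '1': {s0, s1, s2, s3, s4, s5, s6} → {s0, s1, s2, s3, s4, s5, s6}.
Read '2': {s0, s1, s2, s3, s4, s5, s6} → {s0, s1, s2, s3, s4, s5, s6}.
Read '1': {s0, s1, s2, s3, s4, s5, s6} → {s0, s1, s2, s3, s4, s5, s6}.
Read '2': {s0, s1, s2, s3, s4, s5, s6} → {s0, s1, s2, s3, s4, s5, s6}.
That set has 7 states.

7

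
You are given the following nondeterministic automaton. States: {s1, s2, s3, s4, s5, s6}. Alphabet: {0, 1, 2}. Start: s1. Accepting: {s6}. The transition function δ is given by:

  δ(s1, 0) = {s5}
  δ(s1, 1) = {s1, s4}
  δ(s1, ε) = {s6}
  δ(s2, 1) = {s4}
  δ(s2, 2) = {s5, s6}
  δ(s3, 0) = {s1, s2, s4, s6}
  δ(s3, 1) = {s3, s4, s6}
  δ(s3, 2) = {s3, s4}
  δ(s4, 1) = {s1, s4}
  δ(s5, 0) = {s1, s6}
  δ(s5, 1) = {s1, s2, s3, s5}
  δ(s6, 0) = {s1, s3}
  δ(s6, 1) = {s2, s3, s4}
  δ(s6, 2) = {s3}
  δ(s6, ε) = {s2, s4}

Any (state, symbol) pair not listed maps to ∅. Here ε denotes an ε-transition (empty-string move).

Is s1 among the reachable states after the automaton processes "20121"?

Yes

Start: ε-closure({s1}) = {s1, s2, s4, s6}.
Read '2': s1→∅, s2→{s5, s6}, s4→∅, s6→{s3}; union {s3, s5, s6}; ε-closure = {s2, s3, s4, s5, s6}.
Read '0': s2→∅, s3→{s1, s2, s4, s6}, s4→∅, s5→{s1, s6}, s6→{s1, s3}; now {s1, s2, s3, s4, s6}.
Read '1': s1→{s1, s4}, s2→{s4}, s3→{s3, s4, s6}, s4→{s1, s4}, s6→{s2, s3, s4}; now {s1, s2, s3, s4, s6}.
Read '2': s1→∅, s2→{s5, s6}, s3→{s3, s4}, s4→∅, s6→{s3}; union {s3, s4, s5, s6}; ε-closure = {s2, s3, s4, s5, s6}.
Read '1': s2→{s4}, s3→{s3, s4, s6}, s4→{s1, s4}, s5→{s1, s2, s3, s5}, s6→{s2, s3, s4}; now {s1, s2, s3, s4, s5, s6}.
State s1 is in {s1, s2, s3, s4, s5, s6}.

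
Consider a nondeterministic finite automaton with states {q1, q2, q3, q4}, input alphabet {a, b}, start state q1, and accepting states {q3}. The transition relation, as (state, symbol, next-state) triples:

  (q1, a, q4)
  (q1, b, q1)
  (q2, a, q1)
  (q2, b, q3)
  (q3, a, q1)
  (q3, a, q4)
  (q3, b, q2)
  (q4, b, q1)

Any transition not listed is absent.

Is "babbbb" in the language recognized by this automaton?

Start in {q1}.
Read 'b': q1→{q1}; now {q1}.
Read 'a': q1→{q4}; now {q4}.
Read 'b': q4→{q1}; now {q1}.
Read 'b': q1→{q1}; now {q1}.
Read 'b': q1→{q1}; now {q1}.
Read 'b': q1→{q1}; now {q1}.
The final set {q1} contains no accepting state.

No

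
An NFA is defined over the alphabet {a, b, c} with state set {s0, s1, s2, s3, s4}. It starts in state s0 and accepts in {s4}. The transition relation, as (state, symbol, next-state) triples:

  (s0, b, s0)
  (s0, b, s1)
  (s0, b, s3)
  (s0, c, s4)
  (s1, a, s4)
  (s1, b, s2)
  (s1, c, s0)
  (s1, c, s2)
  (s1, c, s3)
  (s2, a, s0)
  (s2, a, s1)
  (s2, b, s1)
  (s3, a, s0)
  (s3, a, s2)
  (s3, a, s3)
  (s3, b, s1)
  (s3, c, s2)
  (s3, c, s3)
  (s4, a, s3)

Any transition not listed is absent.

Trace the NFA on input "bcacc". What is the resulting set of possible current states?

Start in {s0}.
Read 'b': s0→{s0, s1, s3}; now {s0, s1, s3}.
Read 'c': s0→{s4}, s1→{s0, s2, s3}, s3→{s2, s3}; now {s0, s2, s3, s4}.
Read 'a': s0→∅, s2→{s0, s1}, s3→{s0, s2, s3}, s4→{s3}; now {s0, s1, s2, s3}.
Read 'c': s0→{s4}, s1→{s0, s2, s3}, s2→∅, s3→{s2, s3}; now {s0, s2, s3, s4}.
Read 'c': s0→{s4}, s2→∅, s3→{s2, s3}, s4→∅; now {s2, s3, s4}.

{s2, s3, s4}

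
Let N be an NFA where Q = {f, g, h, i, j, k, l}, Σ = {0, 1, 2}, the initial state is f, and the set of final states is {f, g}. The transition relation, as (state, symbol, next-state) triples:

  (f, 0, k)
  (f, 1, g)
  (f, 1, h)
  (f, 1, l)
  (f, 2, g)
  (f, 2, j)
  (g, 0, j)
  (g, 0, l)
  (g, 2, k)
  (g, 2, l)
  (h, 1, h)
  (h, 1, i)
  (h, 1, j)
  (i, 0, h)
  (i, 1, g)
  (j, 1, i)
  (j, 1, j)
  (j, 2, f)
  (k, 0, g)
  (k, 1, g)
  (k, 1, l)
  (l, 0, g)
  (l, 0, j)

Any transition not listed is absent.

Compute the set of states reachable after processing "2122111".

{g, i, j}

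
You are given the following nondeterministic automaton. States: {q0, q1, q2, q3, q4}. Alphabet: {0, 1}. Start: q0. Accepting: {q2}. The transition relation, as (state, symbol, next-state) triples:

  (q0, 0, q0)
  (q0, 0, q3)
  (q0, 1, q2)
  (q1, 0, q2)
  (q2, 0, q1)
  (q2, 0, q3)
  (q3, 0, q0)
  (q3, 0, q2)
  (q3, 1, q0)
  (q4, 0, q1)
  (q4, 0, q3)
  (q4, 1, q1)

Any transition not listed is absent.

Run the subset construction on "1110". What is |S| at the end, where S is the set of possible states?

Start in {q0}.
Read '1': q0→{q2}; now {q2}.
Read '1': q2→∅; now ∅.
The set is empty and remains empty for the remaining 2 symbols.
That set has 0 states.

0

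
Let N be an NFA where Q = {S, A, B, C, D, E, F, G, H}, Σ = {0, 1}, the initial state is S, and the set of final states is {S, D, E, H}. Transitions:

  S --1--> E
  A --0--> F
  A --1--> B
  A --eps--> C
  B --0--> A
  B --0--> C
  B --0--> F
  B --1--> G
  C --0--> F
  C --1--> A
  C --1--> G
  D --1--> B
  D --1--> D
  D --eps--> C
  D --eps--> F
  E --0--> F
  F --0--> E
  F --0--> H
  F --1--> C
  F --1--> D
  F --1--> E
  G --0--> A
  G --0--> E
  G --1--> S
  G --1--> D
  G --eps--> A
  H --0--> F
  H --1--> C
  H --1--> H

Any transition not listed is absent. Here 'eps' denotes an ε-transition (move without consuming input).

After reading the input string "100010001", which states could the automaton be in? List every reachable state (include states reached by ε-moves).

Start in {S}.
Read '1': S→{E}; now {E}.
Read '0': E→{F}; now {F}.
Read '0': F→{E, H}; now {E, H}.
Read '0': E→{F}, H→{F}; now {F}.
Read '1': F→{C, D, E}; union {C, D, E}; ε-closure = {C, D, E, F}.
Read '0': C→{F}, D→∅, E→{F}, F→{E, H}; now {E, F, H}.
Read '0': E→{F}, F→{E, H}, H→{F}; now {E, F, H}.
Read '0': E→{F}, F→{E, H}, H→{F}; now {E, F, H}.
Read '1': E→∅, F→{C, D, E}, H→{C, H}; union {C, D, E, H}; ε-closure = {C, D, E, F, H}.

{C, D, E, F, H}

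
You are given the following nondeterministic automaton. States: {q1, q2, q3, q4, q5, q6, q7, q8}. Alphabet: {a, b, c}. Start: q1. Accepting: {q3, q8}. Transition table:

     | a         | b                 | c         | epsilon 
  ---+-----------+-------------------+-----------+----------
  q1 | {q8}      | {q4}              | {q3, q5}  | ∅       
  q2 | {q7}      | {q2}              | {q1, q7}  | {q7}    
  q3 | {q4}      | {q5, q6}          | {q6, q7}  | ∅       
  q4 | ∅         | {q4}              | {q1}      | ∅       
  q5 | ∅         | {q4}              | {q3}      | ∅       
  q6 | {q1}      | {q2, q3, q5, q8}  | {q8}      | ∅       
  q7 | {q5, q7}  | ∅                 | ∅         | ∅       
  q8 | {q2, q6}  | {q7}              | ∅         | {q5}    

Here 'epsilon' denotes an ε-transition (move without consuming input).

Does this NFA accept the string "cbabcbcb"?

Start in {q1}.
Read 'c': {q1} → {q3, q5}.
Read 'b': {q3, q5} → {q4, q5, q6}.
Read 'a': {q4, q5, q6} → {q1}.
Read 'b': {q1} → {q4}.
Read 'c': {q4} → {q1}.
Read 'b': {q1} → {q4}.
Read 'c': {q4} → {q1}.
Read 'b': {q1} → {q4}.
The final set {q4} contains no accepting state.

No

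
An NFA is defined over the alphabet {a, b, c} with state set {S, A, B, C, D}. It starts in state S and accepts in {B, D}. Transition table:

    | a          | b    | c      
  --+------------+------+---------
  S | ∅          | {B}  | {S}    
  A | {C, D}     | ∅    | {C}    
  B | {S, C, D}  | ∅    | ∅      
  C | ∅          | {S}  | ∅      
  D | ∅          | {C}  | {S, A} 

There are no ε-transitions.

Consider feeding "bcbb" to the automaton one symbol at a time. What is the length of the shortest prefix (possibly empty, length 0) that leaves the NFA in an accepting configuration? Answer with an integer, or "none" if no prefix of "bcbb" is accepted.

Start in {S}.
Read 'b': S→{B}; now {B}.
None of the earlier sets intersect F, but {B} does.

1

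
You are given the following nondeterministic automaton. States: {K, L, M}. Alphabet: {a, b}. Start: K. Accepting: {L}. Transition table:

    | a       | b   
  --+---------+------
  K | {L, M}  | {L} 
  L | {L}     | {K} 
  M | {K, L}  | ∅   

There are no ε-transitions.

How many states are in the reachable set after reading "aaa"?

Start in {K}.
Read 'a': K→{L, M}; now {L, M}.
Read 'a': L→{L}, M→{K, L}; now {K, L}.
Read 'a': K→{L, M}, L→{L}; now {L, M}.
That set has 2 states.

2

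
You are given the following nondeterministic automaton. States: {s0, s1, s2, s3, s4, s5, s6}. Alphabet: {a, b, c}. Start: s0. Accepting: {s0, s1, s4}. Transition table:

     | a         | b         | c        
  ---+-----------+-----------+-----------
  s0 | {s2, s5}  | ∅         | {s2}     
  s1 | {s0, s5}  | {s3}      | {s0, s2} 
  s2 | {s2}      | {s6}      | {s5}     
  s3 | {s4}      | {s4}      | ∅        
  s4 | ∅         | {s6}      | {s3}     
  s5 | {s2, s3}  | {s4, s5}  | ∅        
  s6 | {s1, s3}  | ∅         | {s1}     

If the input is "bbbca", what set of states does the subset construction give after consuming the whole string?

Start in {s0}.
Read 'b': s0→∅; now ∅.
The set is empty and remains empty for the remaining 4 symbols.

∅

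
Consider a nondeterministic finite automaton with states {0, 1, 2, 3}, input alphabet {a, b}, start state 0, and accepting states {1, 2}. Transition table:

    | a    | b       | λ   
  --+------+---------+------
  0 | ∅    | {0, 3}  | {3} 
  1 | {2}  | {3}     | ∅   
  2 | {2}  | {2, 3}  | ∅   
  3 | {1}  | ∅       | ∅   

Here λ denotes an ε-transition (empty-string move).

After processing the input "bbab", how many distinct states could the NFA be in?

Start: ε-closure({0}) = {0, 3}.
Read 'b': 0→{0, 3}, 3→∅; now {0, 3}.
Read 'b': 0→{0, 3}, 3→∅; now {0, 3}.
Read 'a': 0→∅, 3→{1}; now {1}.
Read 'b': 1→{3}; now {3}.
That set has 1 state.

1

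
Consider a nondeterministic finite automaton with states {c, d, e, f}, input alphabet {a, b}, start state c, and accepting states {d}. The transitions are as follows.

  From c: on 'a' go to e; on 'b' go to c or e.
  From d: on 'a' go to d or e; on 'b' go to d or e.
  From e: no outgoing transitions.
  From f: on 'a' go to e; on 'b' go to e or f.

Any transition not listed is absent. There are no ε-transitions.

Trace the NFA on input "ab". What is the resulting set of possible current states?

∅

Start in {c}.
Read 'a': c→{e}; now {e}.
Read 'b': e→∅; now ∅.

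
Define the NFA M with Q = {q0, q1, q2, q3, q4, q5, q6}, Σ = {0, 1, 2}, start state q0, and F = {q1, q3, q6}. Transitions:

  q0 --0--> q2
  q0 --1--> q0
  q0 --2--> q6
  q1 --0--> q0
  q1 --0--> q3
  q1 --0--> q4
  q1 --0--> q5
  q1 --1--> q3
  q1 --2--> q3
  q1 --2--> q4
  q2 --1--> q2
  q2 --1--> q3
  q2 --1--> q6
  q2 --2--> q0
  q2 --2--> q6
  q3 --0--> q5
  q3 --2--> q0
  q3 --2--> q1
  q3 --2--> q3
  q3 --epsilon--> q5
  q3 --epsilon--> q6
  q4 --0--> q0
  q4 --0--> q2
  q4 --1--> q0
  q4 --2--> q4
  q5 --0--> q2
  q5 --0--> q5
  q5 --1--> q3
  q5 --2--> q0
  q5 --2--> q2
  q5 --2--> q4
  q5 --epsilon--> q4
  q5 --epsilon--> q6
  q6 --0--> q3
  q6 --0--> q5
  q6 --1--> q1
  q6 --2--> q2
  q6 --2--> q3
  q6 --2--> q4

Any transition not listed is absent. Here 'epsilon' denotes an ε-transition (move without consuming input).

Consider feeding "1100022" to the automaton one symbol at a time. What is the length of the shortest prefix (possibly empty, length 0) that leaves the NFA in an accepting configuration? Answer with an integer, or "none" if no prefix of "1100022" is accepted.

none

Start in {q0}.
Read '1': q0→{q0}; now {q0}.
Read '1': q0→{q0}; now {q0}.
Read '0': q0→{q2}; now {q2}.
Read '0': q2→∅; now ∅.
The set is empty and remains empty for the remaining 3 symbols.
No reachable set along the way intersects F.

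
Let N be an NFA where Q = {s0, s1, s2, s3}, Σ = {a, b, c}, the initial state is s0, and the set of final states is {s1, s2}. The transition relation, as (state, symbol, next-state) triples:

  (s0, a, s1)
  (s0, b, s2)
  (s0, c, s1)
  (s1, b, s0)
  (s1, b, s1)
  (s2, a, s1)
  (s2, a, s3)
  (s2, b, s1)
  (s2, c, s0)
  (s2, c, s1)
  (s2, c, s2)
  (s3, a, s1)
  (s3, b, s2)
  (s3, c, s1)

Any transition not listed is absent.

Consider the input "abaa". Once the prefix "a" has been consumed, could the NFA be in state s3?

Start in {s0}.
Read 'a': {s0} → {s1}.
State s3 is not in {s1}.

No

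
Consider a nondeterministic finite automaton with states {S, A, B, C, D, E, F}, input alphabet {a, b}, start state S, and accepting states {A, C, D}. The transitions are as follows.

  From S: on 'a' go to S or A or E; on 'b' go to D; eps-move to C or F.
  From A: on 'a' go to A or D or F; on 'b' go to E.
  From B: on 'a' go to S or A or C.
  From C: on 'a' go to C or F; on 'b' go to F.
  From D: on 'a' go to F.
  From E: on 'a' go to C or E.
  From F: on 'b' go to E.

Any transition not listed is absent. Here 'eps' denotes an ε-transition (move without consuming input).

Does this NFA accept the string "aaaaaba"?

Yes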